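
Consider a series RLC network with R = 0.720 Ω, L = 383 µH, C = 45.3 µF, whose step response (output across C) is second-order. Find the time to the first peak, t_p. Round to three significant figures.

t_p ≈ 0.000417 s

For a series RLC circuit (capacitor voltage as output), ω_n = 1/√(LC) = 1/√(383 µH · 45.3 µF) = 7590 rad/s.
ζ = (R/2)·√(C/L) = (0.720/2)·√(45.3 µF/383 µH) = 0.124.
ω_d = ω_n√(1−ζ²) = 7530 rad/s. t_p = π/ω_d = 0.000417 s.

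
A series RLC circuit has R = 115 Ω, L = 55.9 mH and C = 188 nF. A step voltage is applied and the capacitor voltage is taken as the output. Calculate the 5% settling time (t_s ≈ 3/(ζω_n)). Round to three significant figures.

For a series RLC circuit (capacitor voltage as output), ω_n = 1/√(LC) = 1/√(55.9 mH · 188 nF) = 9750 rad/s.
ζ = (R/2)·√(C/L) = (115/2)·√(188 nF/55.9 mH) = 0.105.
t_s ≈ 3/(ζω_n) = 0.00292 s.

t_s ≈ 0.00292 s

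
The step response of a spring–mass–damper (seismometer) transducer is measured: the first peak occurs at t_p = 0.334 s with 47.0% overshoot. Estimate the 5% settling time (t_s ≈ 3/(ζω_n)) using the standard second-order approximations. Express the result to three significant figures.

The overshoot fixes ζ = −ln(OS)/√(π²+ln²(OS)) = 0.234.
From t_p = π/ω_d, ω_d = π/0.334 = 9.41 rad/s, so ω_n = ω_d/√(1−ζ²) = 9.67 rad/s.
t_s ≈ 3/(ζω_n) = 3/(0.234·9.67) = 1.33 s.

t_s ≈ 1.33 s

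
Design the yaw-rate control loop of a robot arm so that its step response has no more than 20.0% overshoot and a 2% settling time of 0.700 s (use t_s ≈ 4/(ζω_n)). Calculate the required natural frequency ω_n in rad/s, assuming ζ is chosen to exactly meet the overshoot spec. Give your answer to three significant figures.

ω_n ≈ 12.5 rad/s

ζ = −ln(OS)/√(π² + (ln OS)²). With OS = 0.200, ln OS = −1.609 and ζ = 1.609/3.530 = 0.456.
Then ω_n = 4/(ζ t_s) = 4/(0.456 × 0.700) = 12.5 rad/s.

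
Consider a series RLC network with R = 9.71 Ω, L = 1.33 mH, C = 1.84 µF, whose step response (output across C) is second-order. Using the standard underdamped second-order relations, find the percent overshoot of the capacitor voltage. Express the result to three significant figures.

%OS ≈ 56.2%

For a series RLC circuit (capacitor voltage as output), ω_n = 1/√(LC) = 1/√(1.33 mH · 1.84 µF) = 20200 rad/s.
ζ = (R/2)·√(C/L) = (9.71/2)·√(1.84 µF/1.33 mH) = 0.181.
%OS = 100·exp(−πζ/√(1−ζ²)) = 56.2%.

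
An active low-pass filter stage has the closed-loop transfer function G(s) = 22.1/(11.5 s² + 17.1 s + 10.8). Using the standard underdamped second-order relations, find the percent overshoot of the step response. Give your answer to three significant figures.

%OS ≈ 2.33%

Dividing through by 11.5: denominator becomes s² + 1.487 s + 0.9391.
So ω_n = √0.9391 = 0.969 rad/s and ζ = 1.487/(2·0.969) = 0.767.
%OS = 100·exp(−πζ/√(1−ζ²)) = 2.33%.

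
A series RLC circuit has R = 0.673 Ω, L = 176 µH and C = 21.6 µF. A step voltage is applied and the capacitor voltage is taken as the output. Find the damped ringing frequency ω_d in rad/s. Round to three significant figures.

For a series RLC circuit (capacitor voltage as output), ω_n = 1/√(LC) = 1/√(176 µH · 21.6 µF) = 16200 rad/s.
ζ = (R/2)·√(C/L) = (0.673/2)·√(21.6 µF/176 µH) = 0.118.
ω_d = ω_n√(1−ζ²) = 16100 rad/s.

ω_d ≈ 16100 rad/s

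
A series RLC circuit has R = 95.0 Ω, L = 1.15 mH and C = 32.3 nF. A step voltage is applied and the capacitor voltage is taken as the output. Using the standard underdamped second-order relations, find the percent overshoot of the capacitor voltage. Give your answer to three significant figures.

For a series RLC circuit (capacitor voltage as output), ω_n = 1/√(LC) = 1/√(1.15 mH · 32.3 nF) = 164000 rad/s.
ζ = (R/2)·√(C/L) = (95.0/2)·√(32.3 nF/1.15 mH) = 0.252.
%OS = 100·exp(−πζ/√(1−ζ²)) = 44.2%.

%OS ≈ 44.2%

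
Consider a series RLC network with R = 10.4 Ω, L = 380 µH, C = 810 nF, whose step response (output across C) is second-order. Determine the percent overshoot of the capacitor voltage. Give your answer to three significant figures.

%OS ≈ 46.0%

For a series RLC circuit (capacitor voltage as output), ω_n = 1/√(LC) = 1/√(380 µH · 810 nF) = 57000 rad/s.
ζ = (R/2)·√(C/L) = (10.4/2)·√(810 nF/380 µH) = 0.240.
Overshoot: exp(−π·0.240/√(1−0.240²)) = 0.460, i.e. 46.0%.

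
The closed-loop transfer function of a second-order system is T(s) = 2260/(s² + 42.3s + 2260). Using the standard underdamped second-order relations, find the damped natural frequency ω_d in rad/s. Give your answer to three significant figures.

Comparing the denominator to s² + 2ζω_n s + ω_n²: ω_n = √2260 = 47.5 rad/s, and 2ζω_n = 42.3 so ζ = 42.3/(2·47.5) = 0.445.
ω_d = ω_n√(1−ζ²) = 42.6 rad/s.

ω_d ≈ 42.6 rad/s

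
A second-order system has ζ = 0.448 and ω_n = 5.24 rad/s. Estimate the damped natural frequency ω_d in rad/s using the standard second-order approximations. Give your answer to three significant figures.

ω_d = ω_n√(1−ζ²) = 5.24·√0.799 = 4.68 rad/s.

ω_d ≈ 4.68 rad/s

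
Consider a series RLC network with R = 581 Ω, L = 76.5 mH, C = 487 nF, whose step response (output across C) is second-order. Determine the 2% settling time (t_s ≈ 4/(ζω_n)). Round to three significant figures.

For a series RLC circuit (capacitor voltage as output), ω_n = 1/√(LC) = 1/√(76.5 mH · 487 nF) = 5180 rad/s.
ζ = (R/2)·√(C/L) = (581/2)·√(487 nF/76.5 mH) = 0.733.
t_s ≈ 4/(ζω_n) = 0.00105 s.

t_s ≈ 0.00105 s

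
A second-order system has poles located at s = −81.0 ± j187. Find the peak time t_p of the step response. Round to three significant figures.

t_p ≈ 0.0168 s

t_p = π/ω_d with ω_d = 187 (the imaginary part), so t_p = 0.0168 s.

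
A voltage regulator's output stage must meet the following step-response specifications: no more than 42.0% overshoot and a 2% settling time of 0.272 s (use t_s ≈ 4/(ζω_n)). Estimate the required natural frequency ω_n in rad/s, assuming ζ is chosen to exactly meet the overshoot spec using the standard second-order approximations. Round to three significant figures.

ω_n ≈ 55.2 rad/s

ζ = −ln(OS)/√(π² + (ln OS)²). With OS = 0.420, ln OS = −0.8675 and ζ = 0.8675/3.259 = 0.266.
Then ω_n = 4/(ζ t_s) = 4/(0.266 × 0.272) = 55.2 rad/s.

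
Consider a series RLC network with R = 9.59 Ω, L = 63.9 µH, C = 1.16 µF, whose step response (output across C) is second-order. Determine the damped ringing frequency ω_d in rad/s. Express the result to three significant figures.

For a series RLC circuit (capacitor voltage as output), ω_n = 1/√(LC) = 1/√(63.9 µH · 1.16 µF) = 116000 rad/s.
ζ = (R/2)·√(C/L) = (9.59/2)·√(1.16 µF/63.9 µH) = 0.646.
ω_d = ω_n√(1−ζ²) = 88700 rad/s.

ω_d ≈ 88700 rad/s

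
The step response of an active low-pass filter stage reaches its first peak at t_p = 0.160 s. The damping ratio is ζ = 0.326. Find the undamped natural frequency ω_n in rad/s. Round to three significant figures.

ω_n ≈ 20.8 rad/s

Peak time t_p = π/ω_d, so ω_d = π/t_p = π/0.160 = 19.6 rad/s.
ω_n = ω_d/√(1−ζ²) = 19.6/√0.894 = 20.8 rad/s.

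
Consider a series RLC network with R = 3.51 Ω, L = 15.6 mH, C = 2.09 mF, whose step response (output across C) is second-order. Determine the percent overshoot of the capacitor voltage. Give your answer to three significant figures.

For a series RLC circuit (capacitor voltage as output), ω_n = 1/√(LC) = 1/√(15.6 mH · 2.09 mF) = 175 rad/s.
ζ = (R/2)·√(C/L) = (3.51/2)·√(2.09 mF/15.6 mH) = 0.642.
%OS = 100·exp(−πζ/√(1−ζ²)) = 7.18%.

%OS ≈ 7.18%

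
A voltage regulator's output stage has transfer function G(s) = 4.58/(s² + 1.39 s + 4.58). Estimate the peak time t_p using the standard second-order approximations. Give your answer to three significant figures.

t_p ≈ 1.55 s

Comparing the denominator to s² + 2ζω_n s + ω_n²: ω_n = √4.58 = 2.14 rad/s, and 2ζω_n = 1.39 so ζ = 1.39/(2·2.14) = 0.325.
ω_d = 2.14·√(1 − 0.325²) = 2.02 rad/s. Then t_p = π/ω_d = 1.55 s.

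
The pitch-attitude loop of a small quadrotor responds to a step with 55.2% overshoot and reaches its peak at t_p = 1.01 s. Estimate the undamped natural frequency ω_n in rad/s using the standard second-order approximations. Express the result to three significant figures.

ω_n ≈ 3.17 rad/s

ζ from %OS: ζ = |ln 0.552|/√(π²+ln²0.552) = 0.186.
t_p = π/ω_d ⇒ ω_d = 3.11 rad/s; then ω_n = ω_d/√(1−ζ²) = 3.17 rad/s.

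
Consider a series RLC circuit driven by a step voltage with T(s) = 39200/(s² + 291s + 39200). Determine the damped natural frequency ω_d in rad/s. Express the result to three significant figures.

Comparing the denominator to s² + 2ζω_n s + ω_n²: ω_n = √39200 = 198 rad/s, and 2ζω_n = 291 so ζ = 291/(2·198) = 0.735.
The damped frequency ω_d = ω_n√(1−ζ²) = 134 rad/s.

ω_d ≈ 134 rad/s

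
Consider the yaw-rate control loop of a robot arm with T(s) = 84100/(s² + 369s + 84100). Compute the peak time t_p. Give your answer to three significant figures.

Matching coefficients with s² + 2ζω_n s + ω_n² gives ω_n² = 84100 ⇒ ω_n = 290 rad/s, and ζ = 369/(2ω_n) = 0.636.
ω_d = ω_n√(1−ζ²) = 224 rad/s. Then t_p = π/ω_d = 0.0140 s.

t_p ≈ 0.0140 s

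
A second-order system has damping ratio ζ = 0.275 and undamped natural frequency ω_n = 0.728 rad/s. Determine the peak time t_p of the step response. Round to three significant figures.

The damped frequency is ω_d = ω_n√(1−ζ²) = 0.728·√(1−0.0756) = 0.700 rad/s.
Peak time t_p = π/ω_d = π/0.700 = 4.49 s.

t_p ≈ 4.49 s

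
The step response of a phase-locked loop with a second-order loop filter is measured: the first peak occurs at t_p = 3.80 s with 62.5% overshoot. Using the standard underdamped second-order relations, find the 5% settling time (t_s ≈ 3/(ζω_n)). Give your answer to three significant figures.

ζ from %OS: ζ = |ln 0.625|/√(π²+ln²0.625) = 0.148.
t_p = π/ω_d ⇒ ω_d = 0.827 rad/s; then ω_n = ω_d/√(1−ζ²) = 0.836 rad/s.
t_s ≈ 3/(ζω_n) = 3/(0.148·0.836) = 24.3 s.

t_s ≈ 24.3 s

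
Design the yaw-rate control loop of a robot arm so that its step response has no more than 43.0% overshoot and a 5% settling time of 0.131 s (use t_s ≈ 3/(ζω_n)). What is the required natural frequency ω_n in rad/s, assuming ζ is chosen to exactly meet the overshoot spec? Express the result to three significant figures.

Inverting the overshoot relation: ζ = |ln 0.430|/√(π² + ln²0.430) = 0.259.
From t_s ≈ 3/(ζω_n): ω_n = 3/(ζ·t_s) = 3/(0.259·0.131) = 88.3 rad/s.

ω_n ≈ 88.3 rad/s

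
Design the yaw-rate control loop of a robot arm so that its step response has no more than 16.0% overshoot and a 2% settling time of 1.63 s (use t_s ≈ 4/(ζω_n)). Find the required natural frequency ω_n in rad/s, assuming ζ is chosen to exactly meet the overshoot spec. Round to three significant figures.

ζ = −ln(OS)/√(π² + (ln OS)²). With OS = 0.160, ln OS = −1.833 and ζ = 1.833/3.637 = 0.504.
From t_s ≈ 4/(ζω_n): ω_n = 4/(ζ·t_s) = 4/(0.504·1.63) = 4.87 rad/s.

ω_n ≈ 4.87 rad/s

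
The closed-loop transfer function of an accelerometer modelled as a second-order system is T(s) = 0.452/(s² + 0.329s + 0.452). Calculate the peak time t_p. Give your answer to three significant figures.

t_p ≈ 4.82 s

ω_n = √0.452 = 0.672 rad/s; ζ = 0.329/(2·0.672) = 0.245.
The damped frequency ω_d = ω_n√(1−ζ²) = 0.652 rad/s. Then t_p = π/ω_d = 4.82 s.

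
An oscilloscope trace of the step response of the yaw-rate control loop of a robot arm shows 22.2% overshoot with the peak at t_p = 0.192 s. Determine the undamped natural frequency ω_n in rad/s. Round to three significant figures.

ω_n ≈ 18.1 rad/s

From the overshoot, ζ = −ln(OS)/√(π²+ln²(OS)) = 0.432.
From t_p = π/ω_d, ω_d = π/0.192 = 16.4 rad/s, so ω_n = ω_d/√(1−ζ²) = 18.1 rad/s.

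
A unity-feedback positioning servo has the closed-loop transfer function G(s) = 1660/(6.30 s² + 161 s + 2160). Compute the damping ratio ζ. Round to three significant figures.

ζ ≈ 0.690

Dividing through by 6.30: denominator becomes s² + 25.56 s + 342.9.
So ω_n = √342.9 = 18.5 rad/s and ζ = 25.56/(2·18.5) = 0.690.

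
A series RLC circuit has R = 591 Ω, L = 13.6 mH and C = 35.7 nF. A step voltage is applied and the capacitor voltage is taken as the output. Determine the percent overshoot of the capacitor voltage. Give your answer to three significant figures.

%OS ≈ 18.0%

For a series RLC circuit (capacitor voltage as output), ω_n = 1/√(LC) = 1/√(13.6 mH · 35.7 nF) = 45400 rad/s.
ζ = (R/2)·√(C/L) = (591/2)·√(35.7 nF/13.6 mH) = 0.479.
Overshoot: exp(−π·0.479/√(1−0.479²)) = 0.180, i.e. 18.0%.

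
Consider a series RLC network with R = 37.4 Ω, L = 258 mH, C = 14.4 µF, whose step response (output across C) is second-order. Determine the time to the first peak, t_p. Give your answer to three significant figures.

t_p ≈ 0.00612 s

For a series RLC circuit (capacitor voltage as output), ω_n = 1/√(LC) = 1/√(258 mH · 14.4 µF) = 519 rad/s.
ζ = (R/2)·√(C/L) = (37.4/2)·√(14.4 µF/258 mH) = 0.140.
ω_d = 519·√(1 − 0.140²) = 514 rad/s. t_p = π/ω_d = 0.00612 s.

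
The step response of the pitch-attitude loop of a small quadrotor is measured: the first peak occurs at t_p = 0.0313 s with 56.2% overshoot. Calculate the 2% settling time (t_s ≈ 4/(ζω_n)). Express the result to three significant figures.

t_s ≈ 0.217 s

The overshoot fixes ζ = −ln(OS)/√(π²+ln²(OS)) = 0.180.
From t_p = π/ω_d, ω_d = π/0.0313 = 100 rad/s, so ω_n = ω_d/√(1−ζ²) = 102 rad/s.
t_s ≈ 4/(ζω_n) = 4/(0.180·102) = 0.217 s.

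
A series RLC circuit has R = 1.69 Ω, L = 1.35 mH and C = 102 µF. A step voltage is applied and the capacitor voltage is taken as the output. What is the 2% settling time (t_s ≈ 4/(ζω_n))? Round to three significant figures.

For a series RLC circuit (capacitor voltage as output), ω_n = 1/√(LC) = 1/√(1.35 mH · 102 µF) = 2690 rad/s.
ζ = (R/2)·√(C/L) = (1.69/2)·√(102 µF/1.35 mH) = 0.232.
t_s ≈ 4/(ζω_n) = 0.00639 s.

t_s ≈ 0.00639 s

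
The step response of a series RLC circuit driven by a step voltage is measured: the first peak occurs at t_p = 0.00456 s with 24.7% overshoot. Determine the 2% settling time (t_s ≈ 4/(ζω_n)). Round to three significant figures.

t_s ≈ 0.0130 s

ζ from %OS: ζ = |ln 0.247|/√(π²+ln²0.247) = 0.407.
t_p = π/ω_d ⇒ ω_d = 689 rad/s; then ω_n = ω_d/√(1−ζ²) = 754 rad/s.
t_s ≈ 4/(ζω_n) = 4/(0.407·754) = 0.0130 s.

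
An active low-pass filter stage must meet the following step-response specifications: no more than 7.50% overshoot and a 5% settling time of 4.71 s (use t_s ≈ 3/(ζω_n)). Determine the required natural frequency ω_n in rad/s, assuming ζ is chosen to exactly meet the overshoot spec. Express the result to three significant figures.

ω_n ≈ 1.00 rad/s

From %OS = 100·exp(−πζ/√(1−ζ²)), invert to get ζ = −ln(OS)/√(π² + ln²(OS)) with OS = 0.0750.
−ln 0.0750 = 2.590, so ζ = 2.590/√(π² + 6.709) = 0.636.
Then ω_n = 3/(ζ t_s) = 3/(0.636 × 4.71) = 1.00 rad/s.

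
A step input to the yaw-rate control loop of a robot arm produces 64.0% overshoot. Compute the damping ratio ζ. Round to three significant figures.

ζ ≈ 0.141

From %OS = 100·exp(−πζ/√(1−ζ²)), invert to get ζ = −ln(OS)/√(π² + ln²(OS)) with OS = 0.640.
−ln 0.640 = 0.4463, so ζ = 0.4463/√(π² + 0.1992) = 0.141.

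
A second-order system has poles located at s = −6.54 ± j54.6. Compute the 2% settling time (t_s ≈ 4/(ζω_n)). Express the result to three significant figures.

For poles at −σ ± jω_d, ζω_n = σ = 6.54, so t_s ≈ 4/σ = 0.612 s.

t_s ≈ 0.612 s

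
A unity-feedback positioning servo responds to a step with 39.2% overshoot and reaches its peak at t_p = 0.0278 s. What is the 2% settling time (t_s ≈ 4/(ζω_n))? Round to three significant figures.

ζ from %OS: ζ = |ln 0.392|/√(π²+ln²0.392) = 0.286.
From t_p = π/ω_d, ω_d = π/0.0278 = 113 rad/s, so ω_n = ω_d/√(1−ζ²) = 118 rad/s.
t_s ≈ 4/(ζω_n) = 4/(0.286·118) = 0.119 s.

t_s ≈ 0.119 s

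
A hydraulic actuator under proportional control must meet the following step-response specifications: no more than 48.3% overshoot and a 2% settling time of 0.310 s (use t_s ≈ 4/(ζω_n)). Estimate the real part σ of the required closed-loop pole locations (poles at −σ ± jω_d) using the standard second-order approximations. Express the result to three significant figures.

The settling-time spec alone fixes σ = ζω_n = 4/t_s = 4/0.310 = 12.9.
(Overshoot then fixes ζ = 0.226 and hence ω_d = σ·√(1−ζ²)/ζ = 55.7 rad/s.)

σ ≈ 12.9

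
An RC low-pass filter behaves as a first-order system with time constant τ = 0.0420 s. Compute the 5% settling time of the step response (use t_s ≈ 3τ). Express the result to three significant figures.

t_s ≈ 3τ = 0.126 s.

t_s ≈ 0.126 s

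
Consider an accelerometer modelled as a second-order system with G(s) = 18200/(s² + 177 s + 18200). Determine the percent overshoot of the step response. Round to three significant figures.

Matching coefficients with s² + 2ζω_n s + ω_n² gives ω_n² = 18200 ⇒ ω_n = 135 rad/s, and ζ = 177/(2ω_n) = 0.656.
Overshoot: exp(−π·0.656/√(1−0.656²)) = 0.0652, i.e. 6.52%.

%OS ≈ 6.52%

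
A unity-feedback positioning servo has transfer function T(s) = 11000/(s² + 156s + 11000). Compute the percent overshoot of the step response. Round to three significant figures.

Matching coefficients with s² + 2ζω_n s + ω_n² gives ω_n² = 11000 ⇒ ω_n = 105 rad/s, and ζ = 156/(2ω_n) = 0.744.
Overshoot: exp(−π·0.744/√(1−0.744²)) = 0.0304, i.e. 3.04%.

%OS ≈ 3.04%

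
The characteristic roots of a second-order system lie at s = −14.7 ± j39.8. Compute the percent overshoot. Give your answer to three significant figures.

%OS ≈ 31.3%

The poles are at −σ ± jω_d with σ = 14.7 and ω_d = 39.8, so ω_n = √(σ²+ω_d²) = 42.4 rad/s and ζ = σ/ω_n = 0.346.
%OS = 100 e^{−πζ/√(1−ζ²)} with ζ = 0.346 gives 31.3%.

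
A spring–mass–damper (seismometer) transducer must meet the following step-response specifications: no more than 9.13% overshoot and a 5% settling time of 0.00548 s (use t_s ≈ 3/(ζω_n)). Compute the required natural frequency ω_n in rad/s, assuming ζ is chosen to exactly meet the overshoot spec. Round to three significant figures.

ω_n ≈ 903 rad/s

From %OS = 100·exp(−πζ/√(1−ζ²)), invert to get ζ = −ln(OS)/√(π² + ln²(OS)) with OS = 0.0913.
−ln 0.0913 = 2.394, so ζ = 2.394/√(π² + 5.729) = 0.606.
From t_s ≈ 3/(ζω_n): ω_n = 3/(ζ·t_s) = 3/(0.606·0.00548) = 903 rad/s.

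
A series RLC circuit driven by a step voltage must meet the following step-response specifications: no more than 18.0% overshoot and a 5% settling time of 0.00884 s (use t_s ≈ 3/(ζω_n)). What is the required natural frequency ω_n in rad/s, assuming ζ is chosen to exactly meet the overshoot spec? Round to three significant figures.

Inverting the overshoot relation: ζ = |ln 0.180|/√(π² + ln²0.180) = 0.479.
From t_s ≈ 3/(ζω_n): ω_n = 3/(ζ·t_s) = 3/(0.479·0.00884) = 708 rad/s.

ω_n ≈ 708 rad/s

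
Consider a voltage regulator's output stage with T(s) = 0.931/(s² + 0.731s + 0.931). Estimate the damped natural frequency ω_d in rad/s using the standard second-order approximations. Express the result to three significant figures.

ω_d ≈ 0.893 rad/s

ω_n = √0.931 = 0.965 rad/s; ζ = 0.731/(2·0.965) = 0.379.
ω_d = 0.965·√(1 − 0.379²) = 0.893 rad/s.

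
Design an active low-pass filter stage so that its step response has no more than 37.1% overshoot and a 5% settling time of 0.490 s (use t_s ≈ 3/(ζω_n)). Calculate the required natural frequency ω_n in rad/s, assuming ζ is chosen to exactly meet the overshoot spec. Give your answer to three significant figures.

ζ = −ln(OS)/√(π² + (ln OS)²). With OS = 0.371, ln OS = −0.9916 and ζ = 0.9916/3.294 = 0.301.
Then ω_n = 3/(ζ t_s) = 3/(0.301 × 0.490) = 20.3 rad/s.

ω_n ≈ 20.3 rad/s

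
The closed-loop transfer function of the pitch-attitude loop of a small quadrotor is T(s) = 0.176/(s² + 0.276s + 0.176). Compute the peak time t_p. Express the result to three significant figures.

t_p ≈ 7.93 s

Comparing the denominator to s² + 2ζω_n s + ω_n²: ω_n = √0.176 = 0.420 rad/s, and 2ζω_n = 0.276 so ζ = 0.276/(2·0.420) = 0.329.
ω_d = ω_n√(1−ζ²) = 0.396 rad/s. Then t_p = π/ω_d = 7.93 s.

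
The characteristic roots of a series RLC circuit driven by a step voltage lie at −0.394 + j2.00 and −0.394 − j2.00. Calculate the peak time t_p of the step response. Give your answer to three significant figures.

t_p = π/ω_d with ω_d = 2.00 (the imaginary part), so t_p = 1.57 s.

t_p ≈ 1.57 s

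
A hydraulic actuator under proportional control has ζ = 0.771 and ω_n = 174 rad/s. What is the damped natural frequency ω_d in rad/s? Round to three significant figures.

ω_d = ω_n√(1−ζ²) = 174·√0.406 = 111 rad/s.

ω_d ≈ 111 rad/s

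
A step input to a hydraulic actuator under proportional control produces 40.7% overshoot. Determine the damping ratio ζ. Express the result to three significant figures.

ζ ≈ 0.275

From %OS = 100·exp(−πζ/√(1−ζ²)), invert to get ζ = −ln(OS)/√(π² + ln²(OS)) with OS = 0.407.
−ln 0.407 = 0.8989, so ζ = 0.8989/√(π² + 0.8081) = 0.275.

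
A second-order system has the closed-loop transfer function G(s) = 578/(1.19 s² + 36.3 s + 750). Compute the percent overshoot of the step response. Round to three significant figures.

Dividing through by 1.19: denominator becomes s² + 30.50 s + 630.3.
So ω_n = √630.3 = 25.1 rad/s and ζ = 30.50/(2·25.1) = 0.608.
%OS = 100·exp(−πζ/√(1−ζ²)) = 9.05%.

%OS ≈ 9.05%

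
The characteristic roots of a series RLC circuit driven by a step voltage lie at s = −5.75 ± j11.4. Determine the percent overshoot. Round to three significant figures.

The poles are at −σ ± jω_d with σ = 5.75 and ω_d = 11.4, so ω_n = √(σ²+ω_d²) = 12.8 rad/s and ζ = σ/ω_n = 0.450.
%OS = 100 e^{−πζ/√(1−ζ²)} with ζ = 0.450 gives 20.5%.

%OS ≈ 20.5%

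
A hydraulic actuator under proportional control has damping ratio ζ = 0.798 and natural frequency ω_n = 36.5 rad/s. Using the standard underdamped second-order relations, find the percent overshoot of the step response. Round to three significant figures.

%OS ≈ 1.56%

For an underdamped second-order system, %OS = 100·exp(−πζ/√(1−ζ²)).
πζ/√(1−ζ²) = π·0.798/√(1−0.637) = 4.160, so %OS = 100·e^(−4.160) = 1.56%.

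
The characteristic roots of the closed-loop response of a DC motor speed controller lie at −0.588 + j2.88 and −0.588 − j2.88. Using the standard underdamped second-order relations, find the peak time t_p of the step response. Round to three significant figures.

t_p = π/ω_d with ω_d = 2.88 (the imaginary part), so t_p = 1.09 s.

t_p ≈ 1.09 s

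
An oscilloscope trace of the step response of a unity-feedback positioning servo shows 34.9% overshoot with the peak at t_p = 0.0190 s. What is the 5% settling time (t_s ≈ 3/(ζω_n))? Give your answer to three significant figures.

The overshoot fixes ζ = −ln(OS)/√(π²+ln²(OS)) = 0.318.
From t_p = π/ω_d, ω_d = π/0.0190 = 165 rad/s, so ω_n = ω_d/√(1−ζ²) = 174 rad/s.
t_s ≈ 3/(ζω_n) = 3/(0.318·174) = 0.0541 s.

t_s ≈ 0.0541 s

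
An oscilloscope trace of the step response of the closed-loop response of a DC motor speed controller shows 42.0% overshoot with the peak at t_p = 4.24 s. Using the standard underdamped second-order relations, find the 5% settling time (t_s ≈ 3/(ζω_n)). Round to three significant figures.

ζ from %OS: ζ = |ln 0.420|/√(π²+ln²0.420) = 0.266.
From t_p = π/ω_d, ω_d = π/4.24 = 0.741 rad/s, so ω_n = ω_d/√(1−ζ²) = 0.769 rad/s.
t_s ≈ 3/(ζω_n) = 3/(0.266·0.769) = 14.7 s.

t_s ≈ 14.7 s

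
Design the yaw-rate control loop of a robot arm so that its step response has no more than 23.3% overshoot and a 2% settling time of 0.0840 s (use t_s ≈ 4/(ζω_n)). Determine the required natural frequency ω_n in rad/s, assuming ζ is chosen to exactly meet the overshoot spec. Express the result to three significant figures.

ω_n ≈ 113 rad/s

ζ = −ln(OS)/√(π² + (ln OS)²). With OS = 0.233, ln OS = −1.457 and ζ = 1.457/3.463 = 0.421.
From t_s ≈ 4/(ζω_n): ω_n = 4/(ζ·t_s) = 4/(0.421·0.0840) = 113 rad/s.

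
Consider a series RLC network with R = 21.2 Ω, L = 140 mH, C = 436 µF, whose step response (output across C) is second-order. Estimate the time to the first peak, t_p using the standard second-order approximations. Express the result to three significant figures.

For a series RLC circuit (capacitor voltage as output), ω_n = 1/√(LC) = 1/√(140 mH · 436 µF) = 128 rad/s.
ζ = (R/2)·√(C/L) = (21.2/2)·√(436 µF/140 mH) = 0.592.
The damped frequency ω_d = ω_n√(1−ζ²) = 103 rad/s. t_p = π/ω_d = 0.0304 s.

t_p ≈ 0.0304 s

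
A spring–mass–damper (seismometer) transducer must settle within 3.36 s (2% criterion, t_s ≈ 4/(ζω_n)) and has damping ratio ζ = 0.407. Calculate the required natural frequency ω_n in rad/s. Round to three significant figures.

Rearranging t_s ≈ 4/(ζω_n) gives ω_n = 4/(ζ·t_s) = 4/(0.407 × 3.36) = 2.93 rad/s.

ω_n ≈ 2.93 rad/s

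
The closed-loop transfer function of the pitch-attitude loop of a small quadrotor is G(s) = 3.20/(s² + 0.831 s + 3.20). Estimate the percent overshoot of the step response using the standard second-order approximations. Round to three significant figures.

ω_n = √3.20 = 1.79 rad/s; ζ = 0.831/(2·1.79) = 0.232.
%OS = 100 e^{−πζ/√(1−ζ²)} with ζ = 0.232 gives 47.2%.

%OS ≈ 47.2%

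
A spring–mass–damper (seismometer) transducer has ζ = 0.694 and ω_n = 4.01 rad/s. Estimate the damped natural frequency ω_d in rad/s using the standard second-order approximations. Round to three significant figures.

ω_d ≈ 2.89 rad/s

ω_d = ω_n√(1−ζ²) = 4.01·√0.518 = 2.89 rad/s.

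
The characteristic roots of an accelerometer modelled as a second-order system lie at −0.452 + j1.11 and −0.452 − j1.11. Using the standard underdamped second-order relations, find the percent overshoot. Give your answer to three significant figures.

%OS ≈ 27.8%

|pole| = ω_n = √(0.452² + 1.11²) = 1.20 rad/s; ζ = cos θ = σ/ω_n = 0.377.
%OS = 100 e^{−πζ/√(1−ζ²)} with ζ = 0.377 gives 27.8%.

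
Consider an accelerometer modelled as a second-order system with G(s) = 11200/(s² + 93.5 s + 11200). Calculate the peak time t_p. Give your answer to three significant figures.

Matching coefficients with s² + 2ζω_n s + ω_n² gives ω_n² = 11200 ⇒ ω_n = 106 rad/s, and ζ = 93.5/(2ω_n) = 0.442.
ω_d = 106·√(1 − 0.442²) = 94.9 rad/s. Then t_p = π/ω_d = 0.0331 s.

t_p ≈ 0.0331 s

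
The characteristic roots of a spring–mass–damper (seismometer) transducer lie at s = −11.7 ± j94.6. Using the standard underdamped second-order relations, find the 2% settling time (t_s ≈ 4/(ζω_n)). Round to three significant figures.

For poles at −σ ± jω_d, ζω_n = σ = 11.7, so t_s ≈ 4/σ = 0.342 s.

t_s ≈ 0.342 s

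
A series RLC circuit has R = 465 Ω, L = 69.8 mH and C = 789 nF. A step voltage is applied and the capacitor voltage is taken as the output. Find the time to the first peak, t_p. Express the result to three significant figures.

For a series RLC circuit (capacitor voltage as output), ω_n = 1/√(LC) = 1/√(69.8 mH · 789 nF) = 4260 rad/s.
ζ = (R/2)·√(C/L) = (465/2)·√(789 nF/69.8 mH) = 0.782.
The damped frequency ω_d = ω_n√(1−ζ²) = 2660 rad/s. t_p = π/ω_d = 0.00118 s.

t_p ≈ 0.00118 s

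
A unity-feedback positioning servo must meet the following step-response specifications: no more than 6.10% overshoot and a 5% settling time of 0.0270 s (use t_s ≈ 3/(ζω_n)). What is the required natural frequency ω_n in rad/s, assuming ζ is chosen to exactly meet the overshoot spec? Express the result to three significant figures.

ω_n ≈ 167 rad/s

From %OS = 100·exp(−πζ/√(1−ζ²)), invert to get ζ = −ln(OS)/√(π² + ln²(OS)) with OS = 0.0610.
−ln 0.0610 = 2.797, so ζ = 2.797/√(π² + 7.823) = 0.665.
Then ω_n = 3/(ζ t_s) = 3/(0.665 × 0.0270) = 167 rad/s.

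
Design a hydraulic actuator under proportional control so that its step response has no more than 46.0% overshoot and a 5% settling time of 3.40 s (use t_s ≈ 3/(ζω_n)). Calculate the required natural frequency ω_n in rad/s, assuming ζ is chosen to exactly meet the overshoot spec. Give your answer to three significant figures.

From %OS = 100·exp(−πζ/√(1−ζ²)), invert to get ζ = −ln(OS)/√(π² + ln²(OS)) with OS = 0.460.
−ln 0.460 = 0.7765, so ζ = 0.7765/√(π² + 0.6030) = 0.240.
From t_s ≈ 3/(ζω_n): ω_n = 3/(ζ·t_s) = 3/(0.240·3.40) = 3.68 rad/s.

ω_n ≈ 3.68 rad/s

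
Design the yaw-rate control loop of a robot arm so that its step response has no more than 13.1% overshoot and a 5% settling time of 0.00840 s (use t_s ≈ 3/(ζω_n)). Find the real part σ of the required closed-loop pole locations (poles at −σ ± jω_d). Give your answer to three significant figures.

σ ≈ 357

The settling-time spec alone fixes σ = ζω_n = 3/t_s = 3/0.00840 = 357.
(Overshoot then fixes ζ = 0.543 and hence ω_d = σ·√(1−ζ²)/ζ = 552 rad/s.)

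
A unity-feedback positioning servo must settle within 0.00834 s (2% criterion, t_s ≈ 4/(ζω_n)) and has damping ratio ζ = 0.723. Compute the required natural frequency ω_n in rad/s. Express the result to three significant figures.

Rearranging t_s ≈ 4/(ζω_n) gives ω_n = 4/(ζ·t_s) = 4/(0.723 × 0.00834) = 663 rad/s.

ω_n ≈ 663 rad/s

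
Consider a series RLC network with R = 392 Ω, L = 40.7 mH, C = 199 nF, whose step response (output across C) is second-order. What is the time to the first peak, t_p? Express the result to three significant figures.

For a series RLC circuit (capacitor voltage as output), ω_n = 1/√(LC) = 1/√(40.7 mH · 199 nF) = 11100 rad/s.
ζ = (R/2)·√(C/L) = (392/2)·√(199 nF/40.7 mH) = 0.433.
ω_d = 11100·√(1 − 0.433²) = 10000 rad/s. t_p = π/ω_d = 0.000314 s.

t_p ≈ 0.000314 s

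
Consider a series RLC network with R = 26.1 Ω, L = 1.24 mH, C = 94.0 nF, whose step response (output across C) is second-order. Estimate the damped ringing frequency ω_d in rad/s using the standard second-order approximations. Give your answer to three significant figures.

For a series RLC circuit (capacitor voltage as output), ω_n = 1/√(LC) = 1/√(1.24 mH · 94.0 nF) = 92600 rad/s.
ζ = (R/2)·√(C/L) = (26.1/2)·√(94.0 nF/1.24 mH) = 0.114.
ω_d = ω_n√(1−ζ²) = 92000 rad/s.

ω_d ≈ 92000 rad/s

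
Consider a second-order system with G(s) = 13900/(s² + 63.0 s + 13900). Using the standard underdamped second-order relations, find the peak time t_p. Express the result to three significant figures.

t_p ≈ 0.0277 s

ω_n = √13900 = 118 rad/s; ζ = 63.0/(2·118) = 0.267.
The damped frequency ω_d = ω_n√(1−ζ²) = 114 rad/s. Then t_p = π/ω_d = 0.0277 s.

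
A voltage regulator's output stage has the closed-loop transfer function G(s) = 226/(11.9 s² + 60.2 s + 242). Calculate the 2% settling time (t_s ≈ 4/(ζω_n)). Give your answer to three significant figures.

Dividing through by 11.9: denominator becomes s² + 5.059 s + 20.34.
So ω_n = √20.34 = 4.51 rad/s and ζ = 5.059/(2·4.51) = 0.561.
t_s ≈ 4/(ζω_n) = 1.58 s.

t_s ≈ 1.58 s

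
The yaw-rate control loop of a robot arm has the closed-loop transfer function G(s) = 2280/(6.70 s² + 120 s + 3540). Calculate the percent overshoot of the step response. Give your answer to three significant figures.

%OS ≈ 26.5%

Dividing through by 6.70: denominator becomes s² + 17.91 s + 528.4.
So ω_n = √528.4 = 23.0 rad/s and ζ = 17.91/(2·23.0) = 0.390.
Overshoot: exp(−π·0.390/√(1−0.390²)) = 0.265, i.e. 26.5%.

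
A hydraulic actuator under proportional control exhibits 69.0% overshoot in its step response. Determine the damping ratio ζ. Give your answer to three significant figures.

ζ ≈ 0.117

From %OS = 100·exp(−πζ/√(1−ζ²)), invert to get ζ = −ln(OS)/√(π² + ln²(OS)) with OS = 0.690.
−ln 0.690 = 0.3711, so ζ = 0.3711/√(π² + 0.1377) = 0.117.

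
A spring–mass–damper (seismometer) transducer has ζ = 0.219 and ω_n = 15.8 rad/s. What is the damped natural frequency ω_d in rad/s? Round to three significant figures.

ω_d ≈ 15.4 rad/s

ω_d = ω_n√(1−ζ²) = 15.8·√0.952 = 15.4 rad/s.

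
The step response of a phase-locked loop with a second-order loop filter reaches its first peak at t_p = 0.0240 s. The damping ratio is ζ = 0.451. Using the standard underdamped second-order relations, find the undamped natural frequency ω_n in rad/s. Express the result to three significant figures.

Peak time t_p = π/ω_d, so ω_d = π/t_p = π/0.0240 = 131 rad/s.
ω_n = ω_d/√(1−ζ²) = 131/√0.797 = 147 rad/s.

ω_n ≈ 147 rad/s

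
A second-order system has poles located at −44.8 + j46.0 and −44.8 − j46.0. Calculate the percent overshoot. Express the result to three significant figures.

%OS ≈ 4.69%

|pole| = ω_n = √(44.8² + 46.0²) = 64.2 rad/s; ζ = cos θ = σ/ω_n = 0.698.
%OS = 100 e^{−πζ/√(1−ζ²)} with ζ = 0.698 gives 4.69%.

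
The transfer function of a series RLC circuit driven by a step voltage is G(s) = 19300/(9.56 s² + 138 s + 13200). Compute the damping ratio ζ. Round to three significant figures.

ζ ≈ 0.194

Dividing through by 9.56: denominator becomes s² + 14.44 s + 1381.
So ω_n = √1381 = 37.2 rad/s and ζ = 14.44/(2·37.2) = 0.194.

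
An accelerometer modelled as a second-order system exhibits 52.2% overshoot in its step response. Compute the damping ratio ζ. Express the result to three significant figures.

ζ ≈ 0.203

Inverting the overshoot relation: ζ = |ln 0.522|/√(π² + ln²0.522) = 0.203.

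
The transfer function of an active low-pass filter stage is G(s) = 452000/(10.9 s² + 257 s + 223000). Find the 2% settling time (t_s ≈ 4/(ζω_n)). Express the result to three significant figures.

t_s ≈ 0.339 s

Dividing through by 10.9: denominator becomes s² + 23.58 s + 20460.
So ω_n = √20460 = 143 rad/s and ζ = 23.58/(2·143) = 0.0824.
t_s ≈ 4/(ζω_n) = 0.339 s.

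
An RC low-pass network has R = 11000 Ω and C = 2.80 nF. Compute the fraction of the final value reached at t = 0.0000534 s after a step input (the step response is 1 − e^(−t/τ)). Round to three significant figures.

y/y_∞ ≈ 0.823

τ = RC = 11000 × 2.80 nF = 0.0000308 s.
y(t)/y_∞ = 1 − e^(−t/τ) = 1 − e^(−0.0000534/0.0000308) = 1 − e^(−1.73) = 0.823.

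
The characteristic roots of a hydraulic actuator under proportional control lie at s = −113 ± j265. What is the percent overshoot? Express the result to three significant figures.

With σ = 113, ω_d = 265: ω_n = √(σ²+ω_d²) = 288 rad/s, ζ = σ/ω_n = 0.392.
Overshoot: exp(−π·0.392/√(1−0.392²)) = 0.262, i.e. 26.2%.

%OS ≈ 26.2%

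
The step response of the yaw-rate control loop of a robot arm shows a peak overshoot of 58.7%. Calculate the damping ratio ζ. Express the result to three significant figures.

ζ ≈ 0.167

Inverting the overshoot relation: ζ = |ln 0.587|/√(π² + ln²0.587) = 0.167.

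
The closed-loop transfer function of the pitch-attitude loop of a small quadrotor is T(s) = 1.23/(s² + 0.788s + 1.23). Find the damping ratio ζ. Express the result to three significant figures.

Comparing the denominator to s² + 2ζω_n s + ω_n²: ω_n = √1.23 = 1.11 rad/s, and 2ζω_n = 0.788 so ζ = 0.788/(2·1.11) = 0.355.

ζ ≈ 0.355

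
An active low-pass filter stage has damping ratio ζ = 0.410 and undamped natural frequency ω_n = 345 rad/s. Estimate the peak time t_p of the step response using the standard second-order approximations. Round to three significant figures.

t_p ≈ 0.00998 s

The damped frequency is ω_d = ω_n√(1−ζ²) = 345·√(1−0.168) = 315 rad/s.
Peak time t_p = π/ω_d = π/315 = 0.00998 s.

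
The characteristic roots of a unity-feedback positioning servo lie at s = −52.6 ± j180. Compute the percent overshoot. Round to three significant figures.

%OS ≈ 39.9%

With σ = 52.6, ω_d = 180: ω_n = √(σ²+ω_d²) = 188 rad/s, ζ = σ/ω_n = 0.280.
Overshoot: exp(−π·0.280/√(1−0.280²)) = 0.399, i.e. 39.9%.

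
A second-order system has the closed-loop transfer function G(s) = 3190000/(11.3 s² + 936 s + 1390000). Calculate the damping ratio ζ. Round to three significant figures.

Dividing through by 11.3: denominator becomes s² + 82.83 s + 123000.
So ω_n = √123000 = 351 rad/s and ζ = 82.83/(2·351) = 0.118.

ζ ≈ 0.118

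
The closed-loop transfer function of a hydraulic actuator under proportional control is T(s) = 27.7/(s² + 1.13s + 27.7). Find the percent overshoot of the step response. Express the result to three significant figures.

ω_n = √27.7 = 5.26 rad/s; ζ = 1.13/(2·5.26) = 0.107.
%OS = 100 e^{−πζ/√(1−ζ²)} with ζ = 0.107 gives 71.2%.

%OS ≈ 71.2%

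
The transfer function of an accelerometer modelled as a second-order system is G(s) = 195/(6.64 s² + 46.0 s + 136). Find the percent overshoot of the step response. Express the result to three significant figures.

%OS ≈ 2.38%

Dividing through by 6.64: denominator becomes s² + 6.928 s + 20.48.
So ω_n = √20.48 = 4.53 rad/s and ζ = 6.928/(2·4.53) = 0.765.
%OS = 100·exp(−πζ/√(1−ζ²)) = 2.38%.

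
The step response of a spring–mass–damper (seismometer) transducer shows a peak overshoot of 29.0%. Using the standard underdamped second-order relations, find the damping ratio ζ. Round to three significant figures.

ζ ≈ 0.367

Inverting the overshoot relation: ζ = |ln 0.290|/√(π² + ln²0.290) = 0.367.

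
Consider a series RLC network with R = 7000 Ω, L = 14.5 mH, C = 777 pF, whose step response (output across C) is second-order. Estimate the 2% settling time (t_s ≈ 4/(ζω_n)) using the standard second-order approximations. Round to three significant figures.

t_s ≈ 0.0000166 s

For a series RLC circuit (capacitor voltage as output), ω_n = 1/√(LC) = 1/√(14.5 mH · 777 pF) = 298000 rad/s.
ζ = (R/2)·√(C/L) = (7000/2)·√(777 pF/14.5 mH) = 0.810.
t_s ≈ 4/(ζω_n) = 0.0000166 s.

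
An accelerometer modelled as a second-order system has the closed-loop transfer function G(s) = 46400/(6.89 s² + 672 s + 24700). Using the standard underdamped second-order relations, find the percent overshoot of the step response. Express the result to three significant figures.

%OS ≈ 1.22%

Dividing through by 6.89: denominator becomes s² + 97.53 s + 3585.
So ω_n = √3585 = 59.9 rad/s and ζ = 97.53/(2·59.9) = 0.814.
Overshoot: exp(−π·0.814/√(1−0.814²)) = 0.0122, i.e. 1.22%.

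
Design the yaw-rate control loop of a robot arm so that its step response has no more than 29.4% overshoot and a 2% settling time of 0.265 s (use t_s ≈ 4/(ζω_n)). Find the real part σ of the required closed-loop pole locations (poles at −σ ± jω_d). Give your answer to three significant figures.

The settling-time spec alone fixes σ = ζω_n = 4/t_s = 4/0.265 = 15.1.
(Overshoot then fixes ζ = 0.363 and hence ω_d = σ·√(1−ζ²)/ζ = 38.7 rad/s.)

σ ≈ 15.1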